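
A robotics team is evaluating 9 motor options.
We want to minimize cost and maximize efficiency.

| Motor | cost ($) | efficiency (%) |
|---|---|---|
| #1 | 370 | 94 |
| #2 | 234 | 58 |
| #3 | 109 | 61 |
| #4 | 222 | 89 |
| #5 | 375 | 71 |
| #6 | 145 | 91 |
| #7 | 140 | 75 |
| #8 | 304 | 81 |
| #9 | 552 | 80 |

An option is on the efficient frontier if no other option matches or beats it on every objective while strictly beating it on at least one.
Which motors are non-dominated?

#1: not dominated (best efficiency).
#2: dominated by #3 (cost 109≤234, efficiency 61≥58).
#3: not dominated (best cost).
#4: dominated by #6 (cost 145≤222, efficiency 91≥89).
#5: dominated by #1 (cost 370≤375, efficiency 94≥71).
#6: not dominated.
#7: not dominated.
#8: dominated by #4 (cost 222≤304, efficiency 89≥81).
#9: dominated by #1 (cost 370≤552, efficiency 94≥80).

#1, #3, #6, #7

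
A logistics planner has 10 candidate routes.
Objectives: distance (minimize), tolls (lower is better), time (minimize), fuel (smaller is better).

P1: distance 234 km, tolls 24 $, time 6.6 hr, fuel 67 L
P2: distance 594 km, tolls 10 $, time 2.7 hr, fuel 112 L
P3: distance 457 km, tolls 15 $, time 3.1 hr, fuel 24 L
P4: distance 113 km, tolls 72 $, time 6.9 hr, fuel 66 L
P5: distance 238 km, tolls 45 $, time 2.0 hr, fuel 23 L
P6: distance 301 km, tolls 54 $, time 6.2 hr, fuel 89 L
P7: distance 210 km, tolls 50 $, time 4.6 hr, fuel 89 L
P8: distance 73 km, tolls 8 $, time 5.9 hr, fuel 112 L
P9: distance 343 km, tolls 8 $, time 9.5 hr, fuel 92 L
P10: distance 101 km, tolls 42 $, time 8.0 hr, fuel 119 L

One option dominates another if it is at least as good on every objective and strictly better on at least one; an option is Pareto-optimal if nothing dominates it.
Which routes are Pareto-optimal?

P1: not dominated.
P2: not dominated.
P3: not dominated.
P4: not dominated.
P5: not dominated (best time).
P6: dominated by P5 (distance 238≤301, tolls 45≤54, time 2.0≤6.2, fuel 23≤89).
P7: not dominated.
P8: not dominated (best distance).
P9: not dominated.
P10: dominated by P8 (distance 73≤101, tolls 8≤42, time 5.9≤8.0, fuel 112≤119).

P1, P2, P3, P4, P5, P7, P8, P9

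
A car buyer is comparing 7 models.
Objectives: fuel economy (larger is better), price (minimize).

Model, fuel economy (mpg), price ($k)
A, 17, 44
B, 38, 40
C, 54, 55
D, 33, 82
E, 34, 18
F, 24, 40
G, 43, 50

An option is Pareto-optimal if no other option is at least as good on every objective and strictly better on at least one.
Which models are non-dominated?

B, C, E, G

A: dominated by B (fuel economy 38≥17, price 40≤44).
B: not dominated.
C: not dominated (best fuel economy).
D: dominated by B (fuel economy 38≥33, price 40≤82).
E: not dominated (best price).
F: dominated by B (fuel economy 38≥24, price 40≤40).
G: not dominated.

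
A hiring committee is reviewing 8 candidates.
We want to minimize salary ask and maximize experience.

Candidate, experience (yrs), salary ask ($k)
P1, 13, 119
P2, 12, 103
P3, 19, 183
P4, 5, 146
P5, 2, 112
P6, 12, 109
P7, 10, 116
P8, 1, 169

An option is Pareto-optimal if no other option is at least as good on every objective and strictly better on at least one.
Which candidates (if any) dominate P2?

none

P1: worse on salary ask (119 vs 103).
P3: worse on salary ask (183 vs 103).
P4: worse on experience (5 vs 12).
P5: worse on experience (2 vs 12).
P6: worse on salary ask (109 vs 103).
P7: worse on experience (10 vs 12).
P8: worse on experience (1 vs 12).
No option dominates P2.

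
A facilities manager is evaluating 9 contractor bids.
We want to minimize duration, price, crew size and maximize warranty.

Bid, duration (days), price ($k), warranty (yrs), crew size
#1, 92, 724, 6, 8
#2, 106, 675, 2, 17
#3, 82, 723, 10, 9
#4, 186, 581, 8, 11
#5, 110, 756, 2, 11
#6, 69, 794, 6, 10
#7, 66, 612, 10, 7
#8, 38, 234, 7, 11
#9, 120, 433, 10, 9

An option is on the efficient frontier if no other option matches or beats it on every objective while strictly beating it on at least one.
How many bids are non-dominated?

3

#1: dominated by #7 (duration 66≤92, price 612≤724, warranty 10≥6, crew size 7≤8).
#2: dominated by #7 (duration 66≤106, price 612≤675, warranty 10≥2, crew size 7≤17).
#3: dominated by #7 (duration 66≤82, price 612≤723, warranty 10≥10, crew size 7≤9).
#4: dominated by #9 (duration 120≤186, price 433≤581, warranty 10≥8, crew size 9≤11).
#5: dominated by #1 (duration 92≤110, price 724≤756, warranty 6≥2, crew size 8≤11).
#6: dominated by #7 (duration 66≤69, price 612≤794, warranty 10≥6, crew size 7≤10).
#7: not dominated (best crew size).
#8: not dominated (best duration).
#9: not dominated.
Pareto-optimal: #7, #8, #9 → 3.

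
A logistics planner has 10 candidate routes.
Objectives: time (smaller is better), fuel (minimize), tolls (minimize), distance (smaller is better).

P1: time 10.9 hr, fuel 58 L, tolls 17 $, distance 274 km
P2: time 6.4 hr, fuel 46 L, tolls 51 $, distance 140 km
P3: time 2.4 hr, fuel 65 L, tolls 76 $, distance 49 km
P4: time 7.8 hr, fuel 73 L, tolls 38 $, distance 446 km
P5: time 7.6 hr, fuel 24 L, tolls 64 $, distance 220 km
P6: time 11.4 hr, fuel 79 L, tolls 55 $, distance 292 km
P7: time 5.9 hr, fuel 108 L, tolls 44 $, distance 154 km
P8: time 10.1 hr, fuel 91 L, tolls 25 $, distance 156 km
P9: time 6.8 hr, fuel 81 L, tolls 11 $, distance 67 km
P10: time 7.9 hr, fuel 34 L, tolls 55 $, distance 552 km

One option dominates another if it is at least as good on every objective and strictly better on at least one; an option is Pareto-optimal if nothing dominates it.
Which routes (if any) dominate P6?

P1: time 10.9≤11.4, fuel 58≤79, tolls 17≤55, distance 274≤292 — dominates P6.
P2: time 6.4≤11.4, fuel 46≤79, tolls 51≤55, distance 140≤292 — dominates P6.
Others (P3, P4, P5, P7, P8, P9, P10) are each worse than P6 on at least one objective.

P1, P2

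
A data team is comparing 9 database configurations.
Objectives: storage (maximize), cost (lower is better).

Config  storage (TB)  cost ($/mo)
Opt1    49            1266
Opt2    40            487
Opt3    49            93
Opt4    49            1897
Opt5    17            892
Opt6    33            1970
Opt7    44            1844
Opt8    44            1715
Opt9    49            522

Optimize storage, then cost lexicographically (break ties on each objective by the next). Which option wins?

First maximize storage: best is 49, kept {Opt1, Opt3, Opt4, Opt9}.
Then minimize cost: best is 93, kept {Opt3}.

Opt3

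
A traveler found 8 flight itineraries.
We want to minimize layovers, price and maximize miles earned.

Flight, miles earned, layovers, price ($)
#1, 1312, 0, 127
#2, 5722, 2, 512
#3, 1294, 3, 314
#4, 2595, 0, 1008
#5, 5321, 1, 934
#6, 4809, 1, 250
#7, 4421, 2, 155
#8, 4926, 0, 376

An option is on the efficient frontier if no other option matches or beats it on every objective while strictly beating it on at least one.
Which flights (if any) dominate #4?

#8

#8: miles earned 4926≥2595, layovers 0≤0, price 376≤1008 — dominates #4.
Others (#1, #2, #3, #5, #6, #7) are each worse than #4 on at least one objective.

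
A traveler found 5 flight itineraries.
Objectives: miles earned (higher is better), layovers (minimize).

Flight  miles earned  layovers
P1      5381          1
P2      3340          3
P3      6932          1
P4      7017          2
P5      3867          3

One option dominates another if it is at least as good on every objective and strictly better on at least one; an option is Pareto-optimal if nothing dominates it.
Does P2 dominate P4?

No

P2 vs P4: P2 is worse on miles earned (3340 vs 7017), so it does not dominate P4.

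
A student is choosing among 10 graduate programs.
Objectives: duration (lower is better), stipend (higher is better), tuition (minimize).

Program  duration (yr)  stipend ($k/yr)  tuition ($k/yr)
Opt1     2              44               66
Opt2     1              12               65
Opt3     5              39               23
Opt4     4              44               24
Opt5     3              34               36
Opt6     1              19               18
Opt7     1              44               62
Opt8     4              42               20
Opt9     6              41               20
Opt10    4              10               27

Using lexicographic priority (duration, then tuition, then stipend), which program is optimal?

Opt6

First minimize duration: best is 1, kept {Opt2, Opt6, Opt7}.
Then minimize tuition: best is 18, kept {Opt6}.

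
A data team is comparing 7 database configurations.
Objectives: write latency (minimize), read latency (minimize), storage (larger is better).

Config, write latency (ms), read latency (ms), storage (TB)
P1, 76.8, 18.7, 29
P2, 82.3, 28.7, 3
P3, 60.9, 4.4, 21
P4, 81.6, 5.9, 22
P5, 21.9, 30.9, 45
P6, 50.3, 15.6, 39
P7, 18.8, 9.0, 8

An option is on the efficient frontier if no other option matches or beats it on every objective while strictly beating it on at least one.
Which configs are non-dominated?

P3, P4, P5, P6, P7

P1: dominated by P6 (write latency 50.3≤76.8, read latency 15.6≤18.7, storage 39≥29).
P2: dominated by P1 (write latency 76.8≤82.3, read latency 18.7≤28.7, storage 29≥3).
P3: not dominated (best read latency).
P4: not dominated.
P5: not dominated (best storage).
P6: not dominated.
P7: not dominated (best write latency).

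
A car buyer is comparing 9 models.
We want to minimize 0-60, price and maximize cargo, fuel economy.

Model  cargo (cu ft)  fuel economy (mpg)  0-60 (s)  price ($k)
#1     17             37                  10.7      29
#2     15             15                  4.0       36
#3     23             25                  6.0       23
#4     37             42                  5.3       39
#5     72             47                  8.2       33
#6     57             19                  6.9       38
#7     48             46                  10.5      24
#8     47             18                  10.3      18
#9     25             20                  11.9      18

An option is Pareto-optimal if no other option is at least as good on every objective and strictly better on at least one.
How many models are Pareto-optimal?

8

#1: dominated by #7 (cargo 48≥17, fuel economy 46≥37, 0-60 10.5≤10.7, price 24≤29).
#2: not dominated (best 0-60).
#3: not dominated.
#4: not dominated.
#5: not dominated (best cargo).
#6: not dominated.
#7: not dominated.
#8: not dominated.
#9: not dominated.
Pareto-optimal: #2, #3, #4, #5, #6, #7, #8, #9 → 8.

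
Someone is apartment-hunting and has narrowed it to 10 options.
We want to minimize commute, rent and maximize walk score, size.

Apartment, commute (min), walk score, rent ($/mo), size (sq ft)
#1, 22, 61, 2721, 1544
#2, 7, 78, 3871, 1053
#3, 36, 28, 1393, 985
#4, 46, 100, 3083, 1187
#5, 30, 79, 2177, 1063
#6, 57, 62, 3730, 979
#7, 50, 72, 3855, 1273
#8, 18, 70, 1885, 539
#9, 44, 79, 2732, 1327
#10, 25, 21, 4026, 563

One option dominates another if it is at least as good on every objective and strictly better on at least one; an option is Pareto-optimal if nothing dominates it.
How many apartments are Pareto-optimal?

7

#1: not dominated (best size).
#2: not dominated (best commute).
#3: not dominated (best rent).
#4: not dominated (best walk score).
#5: not dominated.
#6: dominated by #4 (commute 46≤57, walk score 100≥62, rent 3083≤3730, size 1187≥979).
#7: dominated by #9 (commute 44≤50, walk score 79≥72, rent 2732≤3855, size 1327≥1273).
#8: not dominated.
#9: not dominated.
#10: dominated by #1 (commute 22≤25, walk score 61≥21, rent 2721≤4026, size 1544≥563).
Pareto-optimal: #1, #2, #3, #4, #5, #8, #9 → 7.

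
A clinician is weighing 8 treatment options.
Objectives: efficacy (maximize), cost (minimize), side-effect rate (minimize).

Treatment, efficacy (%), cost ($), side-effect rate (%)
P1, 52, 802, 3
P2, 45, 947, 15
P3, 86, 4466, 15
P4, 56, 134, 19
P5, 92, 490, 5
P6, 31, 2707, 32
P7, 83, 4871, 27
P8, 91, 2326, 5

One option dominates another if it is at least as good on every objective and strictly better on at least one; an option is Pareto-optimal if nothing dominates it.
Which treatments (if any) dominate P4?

none

P1: worse on efficacy (52 vs 56).
P2: worse on efficacy (45 vs 56).
P3: worse on cost (4466 vs 134).
P5: worse on cost (490 vs 134).
P6: worse on efficacy (31 vs 56).
P7: worse on cost (4871 vs 134).
P8: worse on cost (2326 vs 134).
No option dominates P4.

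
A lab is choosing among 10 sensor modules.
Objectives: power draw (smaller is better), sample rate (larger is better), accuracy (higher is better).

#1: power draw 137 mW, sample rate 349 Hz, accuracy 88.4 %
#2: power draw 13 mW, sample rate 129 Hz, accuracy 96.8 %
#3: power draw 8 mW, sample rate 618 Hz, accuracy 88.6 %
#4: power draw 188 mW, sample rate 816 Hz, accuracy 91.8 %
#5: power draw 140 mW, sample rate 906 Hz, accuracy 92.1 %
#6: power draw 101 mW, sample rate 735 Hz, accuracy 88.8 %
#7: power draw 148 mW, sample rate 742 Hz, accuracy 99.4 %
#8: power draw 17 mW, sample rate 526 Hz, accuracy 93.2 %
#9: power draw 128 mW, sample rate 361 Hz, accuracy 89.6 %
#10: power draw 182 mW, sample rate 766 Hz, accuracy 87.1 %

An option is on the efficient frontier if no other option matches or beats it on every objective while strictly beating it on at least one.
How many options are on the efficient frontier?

6

#1: dominated by #3 (power draw 8≤137, sample rate 618≥349, accuracy 88.6≥88.4).
#2: not dominated.
#3: not dominated (best power draw).
#4: dominated by #5 (power draw 140≤188, sample rate 906≥816, accuracy 92.1≥91.8).
#5: not dominated (best sample rate).
#6: not dominated.
#7: not dominated (best accuracy).
#8: not dominated.
#9: dominated by #8 (power draw 17≤128, sample rate 526≥361, accuracy 93.2≥89.6).
#10: dominated by #5 (power draw 140≤182, sample rate 906≥766, accuracy 92.1≥87.1).
Pareto-optimal: #2, #3, #5, #6, #7, #8 → 6.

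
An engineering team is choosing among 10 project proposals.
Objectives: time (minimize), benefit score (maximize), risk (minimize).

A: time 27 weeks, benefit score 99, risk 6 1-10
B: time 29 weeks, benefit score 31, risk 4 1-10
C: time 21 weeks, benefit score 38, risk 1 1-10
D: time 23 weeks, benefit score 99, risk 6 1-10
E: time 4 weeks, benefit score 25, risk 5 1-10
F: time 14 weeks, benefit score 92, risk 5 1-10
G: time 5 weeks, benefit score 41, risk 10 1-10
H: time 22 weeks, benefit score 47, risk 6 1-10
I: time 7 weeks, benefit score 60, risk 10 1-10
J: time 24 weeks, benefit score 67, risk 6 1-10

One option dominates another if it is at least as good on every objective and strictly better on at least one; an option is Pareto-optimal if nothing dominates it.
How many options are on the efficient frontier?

A: dominated by D (time 23≤27, benefit score 99≥99, risk 6≤6).
B: dominated by C (time 21≤29, benefit score 38≥31, risk 1≤4).
C: not dominated (best risk).
D: not dominated.
E: not dominated (best time).
F: not dominated.
G: not dominated.
H: dominated by F (time 14≤22, benefit score 92≥47, risk 5≤6).
I: not dominated.
J: dominated by D (time 23≤24, benefit score 99≥67, risk 6≤6).
Pareto-optimal: C, D, E, F, G, I → 6.

6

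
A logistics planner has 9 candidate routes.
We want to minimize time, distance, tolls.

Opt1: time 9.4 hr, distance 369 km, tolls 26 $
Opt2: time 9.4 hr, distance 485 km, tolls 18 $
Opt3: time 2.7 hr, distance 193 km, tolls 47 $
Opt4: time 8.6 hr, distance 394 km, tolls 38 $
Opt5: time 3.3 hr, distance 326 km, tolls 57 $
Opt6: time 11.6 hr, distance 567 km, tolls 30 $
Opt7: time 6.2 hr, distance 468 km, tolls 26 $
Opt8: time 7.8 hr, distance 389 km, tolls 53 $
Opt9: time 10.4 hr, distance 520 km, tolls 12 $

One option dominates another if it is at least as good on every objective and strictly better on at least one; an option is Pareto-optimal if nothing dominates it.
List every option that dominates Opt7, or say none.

Opt1: worse on time (9.4 vs 6.2).
Opt2: worse on time (9.4 vs 6.2).
Opt3: worse on tolls (47 vs 26).
Opt4: worse on time (8.6 vs 6.2).
Opt5: worse on tolls (57 vs 26).
Opt6: worse on time (11.6 vs 6.2).
Opt8: worse on time (7.8 vs 6.2).
Opt9: worse on time (10.4 vs 6.2).
No option dominates Opt7.

none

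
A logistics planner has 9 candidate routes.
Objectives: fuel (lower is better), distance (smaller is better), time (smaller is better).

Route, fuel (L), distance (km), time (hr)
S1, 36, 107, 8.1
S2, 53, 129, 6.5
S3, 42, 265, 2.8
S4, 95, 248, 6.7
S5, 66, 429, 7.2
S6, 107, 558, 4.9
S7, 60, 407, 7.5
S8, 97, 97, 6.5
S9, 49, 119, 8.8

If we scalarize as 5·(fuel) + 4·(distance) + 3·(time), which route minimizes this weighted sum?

S1: 5·36 + 4·107 + 3·8.1 = 632.3
S2: 5·53 + 4·129 + 3·6.5 = 800.5
S3: 5·42 + 4·265 + 3·2.8 = 1278.4
S4: 5·95 + 4·248 + 3·6.7 = 1487.1
S5: 5·66 + 4·429 + 3·7.2 = 2067.6
S6: 5·107 + 4·558 + 3·4.9 = 2781.7
S7: 5·60 + 4·407 + 3·7.5 = 1950.5
S8: 5·97 + 4·97 + 3·6.5 = 892.5
S9: 5·49 + 4·119 + 3·8.8 = 747.4
Lowest: S1 at 632.3.

S1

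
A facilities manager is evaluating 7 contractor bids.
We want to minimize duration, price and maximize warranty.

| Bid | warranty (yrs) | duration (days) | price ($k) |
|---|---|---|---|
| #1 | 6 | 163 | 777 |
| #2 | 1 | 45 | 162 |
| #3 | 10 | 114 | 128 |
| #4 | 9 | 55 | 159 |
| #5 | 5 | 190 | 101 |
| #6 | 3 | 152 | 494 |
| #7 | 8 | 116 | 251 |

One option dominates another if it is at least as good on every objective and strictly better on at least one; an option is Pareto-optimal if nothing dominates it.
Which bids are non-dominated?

#1: dominated by #3 (warranty 10≥6, duration 114≤163, price 128≤777).
#2: not dominated (best duration).
#3: not dominated (best warranty).
#4: not dominated.
#5: not dominated (best price).
#6: dominated by #3 (warranty 10≥3, duration 114≤152, price 128≤494).
#7: dominated by #3 (warranty 10≥8, duration 114≤116, price 128≤251).

#2, #3, #4, #5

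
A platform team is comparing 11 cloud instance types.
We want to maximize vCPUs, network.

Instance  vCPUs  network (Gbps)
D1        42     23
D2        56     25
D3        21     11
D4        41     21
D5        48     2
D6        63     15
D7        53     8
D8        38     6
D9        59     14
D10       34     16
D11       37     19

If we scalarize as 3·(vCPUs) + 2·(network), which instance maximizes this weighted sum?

D1: 3·42 + 2·23 = 172
D2: 3·56 + 2·25 = 218
D3: 3·21 + 2·11 = 85
D4: 3·41 + 2·21 = 165
D5: 3·48 + 2·2 = 148
D6: 3·63 + 2·15 = 219
D7: 3·53 + 2·8 = 175
D8: 3·38 + 2·6 = 126
D9: 3·59 + 2·14 = 205
D10: 3·34 + 2·16 = 134
D11: 3·37 + 2·19 = 149
Highest: D6 at 219.

D6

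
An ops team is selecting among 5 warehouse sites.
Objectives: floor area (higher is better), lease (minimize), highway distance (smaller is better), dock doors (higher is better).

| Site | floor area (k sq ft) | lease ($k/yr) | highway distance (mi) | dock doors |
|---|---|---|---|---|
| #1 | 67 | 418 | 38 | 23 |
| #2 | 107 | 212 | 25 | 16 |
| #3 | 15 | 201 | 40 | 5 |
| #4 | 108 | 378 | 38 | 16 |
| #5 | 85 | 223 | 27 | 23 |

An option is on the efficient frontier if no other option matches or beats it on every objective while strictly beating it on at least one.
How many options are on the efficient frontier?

4

#1: dominated by #5 (floor area 85≥67, lease 223≤418, highway distance 27≤38, dock doors 23≥23).
#2: not dominated (best highway distance).
#3: not dominated (best lease).
#4: not dominated (best floor area).
#5: not dominated.
Pareto-optimal: #2, #3, #4, #5 → 4.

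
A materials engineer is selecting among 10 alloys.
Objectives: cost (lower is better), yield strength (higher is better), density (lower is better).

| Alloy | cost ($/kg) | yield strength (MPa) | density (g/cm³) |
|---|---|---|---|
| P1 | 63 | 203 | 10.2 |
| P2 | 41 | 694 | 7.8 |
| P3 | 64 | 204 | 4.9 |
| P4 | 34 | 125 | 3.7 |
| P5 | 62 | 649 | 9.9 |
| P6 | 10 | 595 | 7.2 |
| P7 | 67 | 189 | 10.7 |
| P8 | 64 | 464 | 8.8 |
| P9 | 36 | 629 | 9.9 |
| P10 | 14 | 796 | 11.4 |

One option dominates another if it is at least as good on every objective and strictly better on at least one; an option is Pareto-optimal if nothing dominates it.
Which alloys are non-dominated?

P2, P3, P4, P6, P9, P10

P1: dominated by P2 (cost 41≤63, yield strength 694≥203, density 7.8≤10.2).
P2: not dominated.
P3: not dominated.
P4: not dominated (best density).
P5: dominated by P2 (cost 41≤62, yield strength 694≥649, density 7.8≤9.9).
P6: not dominated (best cost).
P7: dominated by P1 (cost 63≤67, yield strength 203≥189, density 10.2≤10.7).
P8: dominated by P2 (cost 41≤64, yield strength 694≥464, density 7.8≤8.8).
P9: not dominated.
P10: not dominated (best yield strength).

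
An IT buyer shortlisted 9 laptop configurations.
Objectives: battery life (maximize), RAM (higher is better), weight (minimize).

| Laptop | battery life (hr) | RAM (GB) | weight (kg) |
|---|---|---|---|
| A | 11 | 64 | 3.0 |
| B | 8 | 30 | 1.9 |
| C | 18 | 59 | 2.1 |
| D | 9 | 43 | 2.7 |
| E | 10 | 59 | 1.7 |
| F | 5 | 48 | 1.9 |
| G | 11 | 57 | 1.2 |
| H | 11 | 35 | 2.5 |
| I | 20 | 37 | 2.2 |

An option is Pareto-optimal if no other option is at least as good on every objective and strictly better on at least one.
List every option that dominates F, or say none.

E, G

E: battery life 10≥5, RAM 59≥48, weight 1.7≤1.9 — dominates F.
G: battery life 11≥5, RAM 57≥48, weight 1.2≤1.9 — dominates F.
Others (A, B, C, D, H, I) are each worse than F on at least one objective.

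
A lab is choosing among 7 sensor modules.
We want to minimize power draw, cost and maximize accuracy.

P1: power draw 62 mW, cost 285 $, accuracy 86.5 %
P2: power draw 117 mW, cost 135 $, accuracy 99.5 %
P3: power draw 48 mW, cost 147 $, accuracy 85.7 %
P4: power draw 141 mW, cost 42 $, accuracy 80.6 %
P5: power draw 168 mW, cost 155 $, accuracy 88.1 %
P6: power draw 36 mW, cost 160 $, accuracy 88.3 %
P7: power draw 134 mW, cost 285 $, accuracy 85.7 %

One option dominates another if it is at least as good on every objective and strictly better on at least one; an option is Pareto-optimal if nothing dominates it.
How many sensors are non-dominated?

P1: dominated by P6 (power draw 36≤62, cost 160≤285, accuracy 88.3≥86.5).
P2: not dominated (best accuracy).
P3: not dominated.
P4: not dominated (best cost).
P5: dominated by P2 (power draw 117≤168, cost 135≤155, accuracy 99.5≥88.1).
P6: not dominated (best power draw).
P7: dominated by P1 (power draw 62≤134, cost 285≤285, accuracy 86.5≥85.7).
Pareto-optimal: P2, P3, P4, P6 → 4.

4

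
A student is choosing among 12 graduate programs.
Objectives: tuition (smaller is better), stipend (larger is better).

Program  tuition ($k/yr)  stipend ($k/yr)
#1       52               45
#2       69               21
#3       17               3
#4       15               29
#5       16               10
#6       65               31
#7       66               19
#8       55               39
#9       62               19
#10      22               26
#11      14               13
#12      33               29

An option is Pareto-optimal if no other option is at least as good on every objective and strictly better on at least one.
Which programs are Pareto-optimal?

#1: not dominated (best stipend).
#2: dominated by #1 (tuition 52≤69, stipend 45≥21).
#3: dominated by #4 (tuition 15≤17, stipend 29≥3).
#4: not dominated.
#5: dominated by #4 (tuition 15≤16, stipend 29≥10).
#6: dominated by #1 (tuition 52≤65, stipend 45≥31).
#7: dominated by #1 (tuition 52≤66, stipend 45≥19).
#8: dominated by #1 (tuition 52≤55, stipend 45≥39).
#9: dominated by #1 (tuition 52≤62, stipend 45≥19).
#10: dominated by #4 (tuition 15≤22, stipend 29≥26).
#11: not dominated (best tuition).
#12: dominated by #4 (tuition 15≤33, stipend 29≥29).

#1, #4, #11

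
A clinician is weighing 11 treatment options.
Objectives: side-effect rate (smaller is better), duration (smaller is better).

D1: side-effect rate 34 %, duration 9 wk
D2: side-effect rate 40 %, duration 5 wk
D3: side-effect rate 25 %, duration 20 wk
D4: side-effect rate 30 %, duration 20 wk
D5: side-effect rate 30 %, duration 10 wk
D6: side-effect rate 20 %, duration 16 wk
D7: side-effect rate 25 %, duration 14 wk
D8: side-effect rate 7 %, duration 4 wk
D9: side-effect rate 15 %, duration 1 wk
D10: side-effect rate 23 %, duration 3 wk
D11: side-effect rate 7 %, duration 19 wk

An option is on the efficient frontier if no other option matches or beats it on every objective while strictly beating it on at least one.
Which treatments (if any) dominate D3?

D6, D7, D8, D9, D10, D11

D6: side-effect rate 20≤25, duration 16≤20 — dominates D3.
D7: side-effect rate 25≤25, duration 14≤20 — dominates D3.
D8: side-effect rate 7≤25, duration 4≤20 — dominates D3.
D9: side-effect rate 15≤25, duration 1≤20 — dominates D3.
D10: side-effect rate 23≤25, duration 3≤20 — dominates D3.
D11: side-effect rate 7≤25, duration 19≤20 — dominates D3.
Others (D1, D2, D4, D5) are each worse than D3 on at least one objective.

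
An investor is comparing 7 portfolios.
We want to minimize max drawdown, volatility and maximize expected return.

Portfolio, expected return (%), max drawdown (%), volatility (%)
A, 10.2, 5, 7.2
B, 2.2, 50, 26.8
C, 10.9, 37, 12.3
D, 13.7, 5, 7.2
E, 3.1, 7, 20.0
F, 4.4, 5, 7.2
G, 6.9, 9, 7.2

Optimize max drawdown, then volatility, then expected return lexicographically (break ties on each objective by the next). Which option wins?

D

First minimize max drawdown: best is 5, kept {A, D, F}.
Then minimize volatility: best is 7.2, kept {A, D, F}.
Then maximize expected return: best is 13.7, kept {D}.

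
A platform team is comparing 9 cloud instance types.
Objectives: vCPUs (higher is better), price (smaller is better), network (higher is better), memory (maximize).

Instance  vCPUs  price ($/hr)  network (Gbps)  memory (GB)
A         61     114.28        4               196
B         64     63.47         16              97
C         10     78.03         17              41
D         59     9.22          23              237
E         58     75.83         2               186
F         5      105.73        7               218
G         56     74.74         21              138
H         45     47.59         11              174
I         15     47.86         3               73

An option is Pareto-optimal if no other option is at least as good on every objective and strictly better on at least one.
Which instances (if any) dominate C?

D, G

D: vCPUs 59≥10, price 9.22≤78.03, network 23≥17, memory 237≥41 — dominates C.
G: vCPUs 56≥10, price 74.74≤78.03, network 21≥17, memory 138≥41 — dominates C.
Others (A, B, E, F, H, I) are each worse than C on at least one objective.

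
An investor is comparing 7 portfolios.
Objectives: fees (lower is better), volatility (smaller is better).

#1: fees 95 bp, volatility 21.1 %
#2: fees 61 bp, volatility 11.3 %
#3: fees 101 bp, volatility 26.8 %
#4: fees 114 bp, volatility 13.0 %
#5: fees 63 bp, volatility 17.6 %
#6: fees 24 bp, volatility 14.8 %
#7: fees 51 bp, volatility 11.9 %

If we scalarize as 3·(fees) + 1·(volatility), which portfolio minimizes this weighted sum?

#1: 3·95 + 1·21.1 = 306.1
#2: 3·61 + 1·11.3 = 194.3
#3: 3·101 + 1·26.8 = 329.8
#4: 3·114 + 1·13.0 = 355.0
#5: 3·63 + 1·17.6 = 206.6
#6: 3·24 + 1·14.8 = 86.8
#7: 3·51 + 1·11.9 = 164.9
Lowest: #6 at 86.8.

#6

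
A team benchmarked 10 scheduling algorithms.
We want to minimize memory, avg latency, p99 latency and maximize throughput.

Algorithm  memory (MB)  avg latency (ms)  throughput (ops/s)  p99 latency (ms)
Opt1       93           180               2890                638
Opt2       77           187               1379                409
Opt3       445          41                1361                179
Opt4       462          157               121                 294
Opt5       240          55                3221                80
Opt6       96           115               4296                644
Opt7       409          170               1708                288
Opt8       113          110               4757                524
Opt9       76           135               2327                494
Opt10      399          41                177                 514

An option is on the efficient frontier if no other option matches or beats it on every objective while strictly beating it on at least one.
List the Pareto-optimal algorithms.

Opt1: not dominated.
Opt2: not dominated.
Opt3: not dominated.
Opt4: dominated by Opt3 (memory 445≤462, avg latency 41≤157, throughput 1361≥121, p99 latency 179≤294).
Opt5: not dominated (best p99 latency).
Opt6: not dominated.
Opt7: dominated by Opt5 (memory 240≤409, avg latency 55≤170, throughput 3221≥1708, p99 latency 80≤288).
Opt8: not dominated (best throughput).
Opt9: not dominated (best memory).
Opt10: not dominated.

Opt1, Opt2, Opt3, Opt5, Opt6, Opt8, Opt9, Opt10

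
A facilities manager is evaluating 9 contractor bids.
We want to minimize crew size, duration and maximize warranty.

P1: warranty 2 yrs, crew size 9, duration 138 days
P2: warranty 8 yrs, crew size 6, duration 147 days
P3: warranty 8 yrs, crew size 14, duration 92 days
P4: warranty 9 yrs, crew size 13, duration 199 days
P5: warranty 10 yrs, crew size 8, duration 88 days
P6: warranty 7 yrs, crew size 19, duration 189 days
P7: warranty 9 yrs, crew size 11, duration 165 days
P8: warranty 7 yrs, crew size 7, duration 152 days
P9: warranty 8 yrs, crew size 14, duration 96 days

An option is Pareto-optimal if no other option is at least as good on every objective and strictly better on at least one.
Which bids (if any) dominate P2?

P1: worse on warranty (2 vs 8).
P3: worse on crew size (14 vs 6).
P4: worse on crew size (13 vs 6).
P5: worse on crew size (8 vs 6).
P6: worse on warranty (7 vs 8).
P7: worse on crew size (11 vs 6).
P8: worse on warranty (7 vs 8).
P9: worse on crew size (14 vs 6).
No option dominates P2.

none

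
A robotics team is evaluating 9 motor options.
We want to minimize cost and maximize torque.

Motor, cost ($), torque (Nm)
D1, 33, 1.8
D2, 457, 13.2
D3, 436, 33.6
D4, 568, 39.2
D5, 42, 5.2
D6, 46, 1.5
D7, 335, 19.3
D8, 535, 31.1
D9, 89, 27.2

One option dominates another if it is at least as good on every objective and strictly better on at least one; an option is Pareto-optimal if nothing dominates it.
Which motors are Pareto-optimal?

D1: not dominated (best cost).
D2: dominated by D3 (cost 436≤457, torque 33.6≥13.2).
D3: not dominated.
D4: not dominated (best torque).
D5: not dominated.
D6: dominated by D1 (cost 33≤46, torque 1.8≥1.5).
D7: dominated by D9 (cost 89≤335, torque 27.2≥19.3).
D8: dominated by D3 (cost 436≤535, torque 33.6≥31.1).
D9: not dominated.

D1, D3, D4, D5, D9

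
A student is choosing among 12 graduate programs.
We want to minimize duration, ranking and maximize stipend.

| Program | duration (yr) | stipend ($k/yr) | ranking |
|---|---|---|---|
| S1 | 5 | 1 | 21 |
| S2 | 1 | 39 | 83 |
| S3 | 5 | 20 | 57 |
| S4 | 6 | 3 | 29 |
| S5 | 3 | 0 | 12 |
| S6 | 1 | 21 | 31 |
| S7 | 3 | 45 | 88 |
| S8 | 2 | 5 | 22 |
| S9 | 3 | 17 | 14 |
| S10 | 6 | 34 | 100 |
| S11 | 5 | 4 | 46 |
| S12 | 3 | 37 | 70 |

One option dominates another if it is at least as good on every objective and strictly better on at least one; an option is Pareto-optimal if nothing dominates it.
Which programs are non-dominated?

S1: dominated by S9 (duration 3≤5, stipend 17≥1, ranking 14≤21).
S2: not dominated.
S3: dominated by S6 (duration 1≤5, stipend 21≥20, ranking 31≤57).
S4: dominated by S8 (duration 2≤6, stipend 5≥3, ranking 22≤29).
S5: not dominated (best ranking).
S6: not dominated.
S7: not dominated (best stipend).
S8: not dominated.
S9: not dominated.
S10: dominated by S2 (duration 1≤6, stipend 39≥34, ranking 83≤100).
S11: dominated by S6 (duration 1≤5, stipend 21≥4, ranking 31≤46).
S12: not dominated.

S2, S5, S6, S7, S8, S9, S12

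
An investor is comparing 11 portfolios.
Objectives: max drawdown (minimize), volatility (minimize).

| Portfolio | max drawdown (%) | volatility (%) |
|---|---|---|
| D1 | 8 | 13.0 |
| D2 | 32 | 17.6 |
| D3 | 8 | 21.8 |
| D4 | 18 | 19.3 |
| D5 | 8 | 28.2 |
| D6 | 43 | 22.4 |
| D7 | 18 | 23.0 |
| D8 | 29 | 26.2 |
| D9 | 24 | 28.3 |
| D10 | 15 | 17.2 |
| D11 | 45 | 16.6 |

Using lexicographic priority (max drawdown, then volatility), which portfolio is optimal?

First minimize max drawdown: best is 8, kept {D1, D3, D5}.
Then minimize volatility: best is 13.0, kept {D1}.

D1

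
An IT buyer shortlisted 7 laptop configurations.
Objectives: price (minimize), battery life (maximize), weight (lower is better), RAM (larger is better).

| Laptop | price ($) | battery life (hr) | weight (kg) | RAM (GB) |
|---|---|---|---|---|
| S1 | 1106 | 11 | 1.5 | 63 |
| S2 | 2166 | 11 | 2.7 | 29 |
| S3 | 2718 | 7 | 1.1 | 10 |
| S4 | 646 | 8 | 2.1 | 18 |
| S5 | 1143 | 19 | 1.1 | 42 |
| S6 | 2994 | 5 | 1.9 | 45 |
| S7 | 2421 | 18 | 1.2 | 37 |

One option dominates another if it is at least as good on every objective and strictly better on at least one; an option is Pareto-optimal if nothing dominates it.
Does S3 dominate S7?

S3 vs S7: S3 is worse on price (2718 vs 2421), so it does not dominate S7.

No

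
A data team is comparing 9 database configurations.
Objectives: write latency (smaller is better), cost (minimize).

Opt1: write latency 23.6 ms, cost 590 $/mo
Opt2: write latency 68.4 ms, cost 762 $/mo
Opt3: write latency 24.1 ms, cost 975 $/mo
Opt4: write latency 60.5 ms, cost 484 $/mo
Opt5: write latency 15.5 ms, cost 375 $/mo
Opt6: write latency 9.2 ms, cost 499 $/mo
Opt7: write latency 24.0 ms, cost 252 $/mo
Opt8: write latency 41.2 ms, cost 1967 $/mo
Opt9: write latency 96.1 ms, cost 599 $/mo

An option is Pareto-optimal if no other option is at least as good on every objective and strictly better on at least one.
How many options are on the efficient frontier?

3

Opt1: dominated by Opt5 (write latency 15.5≤23.6, cost 375≤590).
Opt2: dominated by Opt1 (write latency 23.6≤68.4, cost 590≤762).
Opt3: dominated by Opt1 (write latency 23.6≤24.1, cost 590≤975).
Opt4: dominated by Opt5 (write latency 15.5≤60.5, cost 375≤484).
Opt5: not dominated.
Opt6: not dominated (best write latency).
Opt7: not dominated (best cost).
Opt8: dominated by Opt1 (write latency 23.6≤41.2, cost 590≤1967).
Opt9: dominated by Opt1 (write latency 23.6≤96.1, cost 590≤599).
Pareto-optimal: Opt5, Opt6, Opt7 → 3.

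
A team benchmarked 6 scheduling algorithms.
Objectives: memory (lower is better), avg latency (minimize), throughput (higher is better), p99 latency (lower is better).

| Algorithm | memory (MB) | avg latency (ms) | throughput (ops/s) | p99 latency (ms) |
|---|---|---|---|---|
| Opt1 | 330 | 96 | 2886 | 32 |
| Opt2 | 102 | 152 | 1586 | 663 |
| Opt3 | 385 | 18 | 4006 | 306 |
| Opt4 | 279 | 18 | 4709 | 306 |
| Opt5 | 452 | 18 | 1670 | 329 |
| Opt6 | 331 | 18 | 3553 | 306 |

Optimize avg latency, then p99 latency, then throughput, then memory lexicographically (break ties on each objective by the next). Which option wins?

Opt4

First minimize avg latency: best is 18, kept {Opt3, Opt4, Opt5, Opt6}.
Then minimize p99 latency: best is 306, kept {Opt3, Opt4, Opt6}.
Then maximize throughput: best is 4709, kept {Opt4}.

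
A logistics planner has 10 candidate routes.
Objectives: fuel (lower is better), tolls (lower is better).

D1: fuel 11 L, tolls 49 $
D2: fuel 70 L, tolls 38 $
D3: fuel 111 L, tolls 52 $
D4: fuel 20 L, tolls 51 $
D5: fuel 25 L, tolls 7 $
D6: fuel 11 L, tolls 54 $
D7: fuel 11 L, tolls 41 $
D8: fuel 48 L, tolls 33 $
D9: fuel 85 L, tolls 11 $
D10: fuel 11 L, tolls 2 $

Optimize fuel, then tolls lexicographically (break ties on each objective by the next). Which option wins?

First minimize fuel: best is 11, kept {D1, D6, D7, D10}.
Then minimize tolls: best is 2, kept {D10}.

D10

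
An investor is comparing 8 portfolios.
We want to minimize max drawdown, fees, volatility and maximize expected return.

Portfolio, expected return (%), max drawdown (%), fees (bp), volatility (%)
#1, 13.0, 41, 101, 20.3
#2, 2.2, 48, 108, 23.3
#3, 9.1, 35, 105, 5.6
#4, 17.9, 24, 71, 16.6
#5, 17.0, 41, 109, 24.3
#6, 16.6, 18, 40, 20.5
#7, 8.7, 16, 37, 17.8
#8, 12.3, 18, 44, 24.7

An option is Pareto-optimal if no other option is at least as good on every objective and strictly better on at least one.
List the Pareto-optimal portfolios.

#1: dominated by #4 (expected return 17.9≥13.0, max drawdown 24≤41, fees 71≤101, volatility 16.6≤20.3).
#2: dominated by #1 (expected return 13.0≥2.2, max drawdown 41≤48, fees 101≤108, volatility 20.3≤23.3).
#3: not dominated (best volatility).
#4: not dominated (best expected return).
#5: dominated by #4 (expected return 17.9≥17.0, max drawdown 24≤41, fees 71≤109, volatility 16.6≤24.3).
#6: not dominated.
#7: not dominated (best max drawdown).
#8: dominated by #6 (expected return 16.6≥12.3, max drawdown 18≤18, fees 40≤44, volatility 20.5≤24.7).

#3, #4, #6, #7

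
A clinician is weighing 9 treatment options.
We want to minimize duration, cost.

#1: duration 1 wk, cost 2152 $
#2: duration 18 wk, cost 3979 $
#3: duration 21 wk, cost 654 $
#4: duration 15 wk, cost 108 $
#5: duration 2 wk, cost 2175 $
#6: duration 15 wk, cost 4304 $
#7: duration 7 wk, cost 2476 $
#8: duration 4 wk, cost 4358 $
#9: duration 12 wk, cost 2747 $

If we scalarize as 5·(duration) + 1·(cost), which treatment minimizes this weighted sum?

#4

#1: 5·1 + 1·2152 = 2157
#2: 5·18 + 1·3979 = 4069
#3: 5·21 + 1·654 = 759
#4: 5·15 + 1·108 = 183
#5: 5·2 + 1·2175 = 2185
#6: 5·15 + 1·4304 = 4379
#7: 5·7 + 1·2476 = 2511
#8: 5·4 + 1·4358 = 4378
#9: 5·12 + 1·2747 = 2807
Lowest: #4 at 183.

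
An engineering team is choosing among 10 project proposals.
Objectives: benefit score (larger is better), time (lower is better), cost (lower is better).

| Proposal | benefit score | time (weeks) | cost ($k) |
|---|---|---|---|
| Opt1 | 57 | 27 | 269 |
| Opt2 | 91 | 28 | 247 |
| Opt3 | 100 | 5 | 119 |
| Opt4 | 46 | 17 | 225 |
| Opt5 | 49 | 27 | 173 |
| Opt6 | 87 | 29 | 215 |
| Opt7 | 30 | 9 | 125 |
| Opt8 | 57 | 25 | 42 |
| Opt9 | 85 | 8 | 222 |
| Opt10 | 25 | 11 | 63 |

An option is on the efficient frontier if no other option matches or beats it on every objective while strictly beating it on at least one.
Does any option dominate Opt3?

No

Opt1: worse on benefit score (57 vs 100).
Opt2: worse on benefit score (91 vs 100).
Opt4: worse on benefit score (46 vs 100).
Opt5: worse on benefit score (49 vs 100).
Opt6: worse on benefit score (87 vs 100).
Opt7: worse on benefit score (30 vs 100).
Opt8: worse on benefit score (57 vs 100).
Opt9: worse on benefit score (85 vs 100).
Opt10: worse on benefit score (25 vs 100).
No option is at least as good as Opt3 on every objective and strictly better on one.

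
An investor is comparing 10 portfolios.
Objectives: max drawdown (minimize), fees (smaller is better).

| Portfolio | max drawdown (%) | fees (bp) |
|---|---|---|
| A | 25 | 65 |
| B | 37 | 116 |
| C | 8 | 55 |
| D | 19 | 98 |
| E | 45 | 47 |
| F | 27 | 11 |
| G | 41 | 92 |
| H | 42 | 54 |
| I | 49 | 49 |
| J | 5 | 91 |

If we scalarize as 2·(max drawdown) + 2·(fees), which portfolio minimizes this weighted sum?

F

A: 2·25 + 2·65 = 180
B: 2·37 + 2·116 = 306
C: 2·8 + 2·55 = 126
D: 2·19 + 2·98 = 234
E: 2·45 + 2·47 = 184
F: 2·27 + 2·11 = 76
G: 2·41 + 2·92 = 266
H: 2·42 + 2·54 = 192
I: 2·49 + 2·49 = 196
J: 2·5 + 2·91 = 192
Lowest: F at 76.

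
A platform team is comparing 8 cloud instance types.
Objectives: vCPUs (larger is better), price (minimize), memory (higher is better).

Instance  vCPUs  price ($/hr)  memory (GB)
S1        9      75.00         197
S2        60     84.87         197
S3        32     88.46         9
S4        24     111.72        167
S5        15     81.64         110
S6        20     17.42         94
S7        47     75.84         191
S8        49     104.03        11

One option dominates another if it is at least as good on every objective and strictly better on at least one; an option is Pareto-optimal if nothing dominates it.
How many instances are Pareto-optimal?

S1: not dominated.
S2: not dominated (best vCPUs).
S3: dominated by S2 (vCPUs 60≥32, price 84.87≤88.46, memory 197≥9).
S4: dominated by S2 (vCPUs 60≥24, price 84.87≤111.72, memory 197≥167).
S5: dominated by S7 (vCPUs 47≥15, price 75.84≤81.64, memory 191≥110).
S6: not dominated (best price).
S7: not dominated.
S8: dominated by S2 (vCPUs 60≥49, price 84.87≤104.03, memory 197≥11).
Pareto-optimal: S1, S2, S6, S7 → 4.

4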